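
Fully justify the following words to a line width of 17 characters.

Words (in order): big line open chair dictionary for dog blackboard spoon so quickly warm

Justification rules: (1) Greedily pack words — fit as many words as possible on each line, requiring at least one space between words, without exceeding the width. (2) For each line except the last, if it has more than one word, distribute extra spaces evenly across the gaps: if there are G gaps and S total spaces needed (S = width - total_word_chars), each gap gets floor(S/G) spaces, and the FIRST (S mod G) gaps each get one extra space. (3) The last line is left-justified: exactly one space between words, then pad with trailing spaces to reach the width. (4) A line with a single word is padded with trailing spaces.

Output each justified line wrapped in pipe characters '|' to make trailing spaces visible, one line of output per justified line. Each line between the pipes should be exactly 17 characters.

Answer: |big   line   open|
|chair  dictionary|
|for           dog|
|blackboard  spoon|
|so quickly warm  |

Derivation:
Line 1: ['big', 'line', 'open'] (min_width=13, slack=4)
Line 2: ['chair', 'dictionary'] (min_width=16, slack=1)
Line 3: ['for', 'dog'] (min_width=7, slack=10)
Line 4: ['blackboard', 'spoon'] (min_width=16, slack=1)
Line 5: ['so', 'quickly', 'warm'] (min_width=15, slack=2)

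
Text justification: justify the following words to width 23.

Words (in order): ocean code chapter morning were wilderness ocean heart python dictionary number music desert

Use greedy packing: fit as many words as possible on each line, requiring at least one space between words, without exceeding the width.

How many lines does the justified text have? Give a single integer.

Line 1: ['ocean', 'code', 'chapter'] (min_width=18, slack=5)
Line 2: ['morning', 'were', 'wilderness'] (min_width=23, slack=0)
Line 3: ['ocean', 'heart', 'python'] (min_width=18, slack=5)
Line 4: ['dictionary', 'number', 'music'] (min_width=23, slack=0)
Line 5: ['desert'] (min_width=6, slack=17)
Total lines: 5

Answer: 5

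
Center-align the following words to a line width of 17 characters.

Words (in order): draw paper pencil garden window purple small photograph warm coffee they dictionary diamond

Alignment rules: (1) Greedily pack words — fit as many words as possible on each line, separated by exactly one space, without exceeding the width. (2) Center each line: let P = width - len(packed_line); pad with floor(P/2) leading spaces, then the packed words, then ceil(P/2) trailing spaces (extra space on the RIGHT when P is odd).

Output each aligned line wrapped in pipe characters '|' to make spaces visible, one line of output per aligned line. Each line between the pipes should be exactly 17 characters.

Answer: |draw paper pencil|
|  garden window  |
|  purple small   |
| photograph warm |
|   coffee they   |
|   dictionary    |
|     diamond     |

Derivation:
Line 1: ['draw', 'paper', 'pencil'] (min_width=17, slack=0)
Line 2: ['garden', 'window'] (min_width=13, slack=4)
Line 3: ['purple', 'small'] (min_width=12, slack=5)
Line 4: ['photograph', 'warm'] (min_width=15, slack=2)
Line 5: ['coffee', 'they'] (min_width=11, slack=6)
Line 6: ['dictionary'] (min_width=10, slack=7)
Line 7: ['diamond'] (min_width=7, slack=10)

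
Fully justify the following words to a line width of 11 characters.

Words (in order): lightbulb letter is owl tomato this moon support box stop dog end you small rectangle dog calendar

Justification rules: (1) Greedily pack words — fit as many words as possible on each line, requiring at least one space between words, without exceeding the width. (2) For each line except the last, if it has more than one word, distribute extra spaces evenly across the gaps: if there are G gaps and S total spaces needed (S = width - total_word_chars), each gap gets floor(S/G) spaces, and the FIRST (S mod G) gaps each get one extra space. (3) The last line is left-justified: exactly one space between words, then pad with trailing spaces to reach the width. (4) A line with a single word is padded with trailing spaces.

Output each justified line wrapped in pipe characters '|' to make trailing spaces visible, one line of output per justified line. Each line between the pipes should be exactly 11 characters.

Line 1: ['lightbulb'] (min_width=9, slack=2)
Line 2: ['letter', 'is'] (min_width=9, slack=2)
Line 3: ['owl', 'tomato'] (min_width=10, slack=1)
Line 4: ['this', 'moon'] (min_width=9, slack=2)
Line 5: ['support', 'box'] (min_width=11, slack=0)
Line 6: ['stop', 'dog'] (min_width=8, slack=3)
Line 7: ['end', 'you'] (min_width=7, slack=4)
Line 8: ['small'] (min_width=5, slack=6)
Line 9: ['rectangle'] (min_width=9, slack=2)
Line 10: ['dog'] (min_width=3, slack=8)
Line 11: ['calendar'] (min_width=8, slack=3)

Answer: |lightbulb  |
|letter   is|
|owl  tomato|
|this   moon|
|support box|
|stop    dog|
|end     you|
|small      |
|rectangle  |
|dog        |
|calendar   |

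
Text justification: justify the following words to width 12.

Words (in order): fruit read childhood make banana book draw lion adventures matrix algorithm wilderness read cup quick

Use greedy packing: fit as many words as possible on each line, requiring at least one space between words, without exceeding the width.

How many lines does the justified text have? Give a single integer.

Line 1: ['fruit', 'read'] (min_width=10, slack=2)
Line 2: ['childhood'] (min_width=9, slack=3)
Line 3: ['make', 'banana'] (min_width=11, slack=1)
Line 4: ['book', 'draw'] (min_width=9, slack=3)
Line 5: ['lion'] (min_width=4, slack=8)
Line 6: ['adventures'] (min_width=10, slack=2)
Line 7: ['matrix'] (min_width=6, slack=6)
Line 8: ['algorithm'] (min_width=9, slack=3)
Line 9: ['wilderness'] (min_width=10, slack=2)
Line 10: ['read', 'cup'] (min_width=8, slack=4)
Line 11: ['quick'] (min_width=5, slack=7)
Total lines: 11

Answer: 11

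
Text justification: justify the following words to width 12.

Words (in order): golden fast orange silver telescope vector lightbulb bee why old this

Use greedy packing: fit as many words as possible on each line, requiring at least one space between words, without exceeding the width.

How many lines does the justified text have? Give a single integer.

Answer: 8

Derivation:
Line 1: ['golden', 'fast'] (min_width=11, slack=1)
Line 2: ['orange'] (min_width=6, slack=6)
Line 3: ['silver'] (min_width=6, slack=6)
Line 4: ['telescope'] (min_width=9, slack=3)
Line 5: ['vector'] (min_width=6, slack=6)
Line 6: ['lightbulb'] (min_width=9, slack=3)
Line 7: ['bee', 'why', 'old'] (min_width=11, slack=1)
Line 8: ['this'] (min_width=4, slack=8)
Total lines: 8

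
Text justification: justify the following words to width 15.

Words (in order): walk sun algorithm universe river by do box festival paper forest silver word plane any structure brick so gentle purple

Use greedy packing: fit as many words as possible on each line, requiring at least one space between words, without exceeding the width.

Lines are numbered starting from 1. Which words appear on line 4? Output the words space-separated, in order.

Answer: by do box

Derivation:
Line 1: ['walk', 'sun'] (min_width=8, slack=7)
Line 2: ['algorithm'] (min_width=9, slack=6)
Line 3: ['universe', 'river'] (min_width=14, slack=1)
Line 4: ['by', 'do', 'box'] (min_width=9, slack=6)
Line 5: ['festival', 'paper'] (min_width=14, slack=1)
Line 6: ['forest', 'silver'] (min_width=13, slack=2)
Line 7: ['word', 'plane', 'any'] (min_width=14, slack=1)
Line 8: ['structure', 'brick'] (min_width=15, slack=0)
Line 9: ['so', 'gentle'] (min_width=9, slack=6)
Line 10: ['purple'] (min_width=6, slack=9)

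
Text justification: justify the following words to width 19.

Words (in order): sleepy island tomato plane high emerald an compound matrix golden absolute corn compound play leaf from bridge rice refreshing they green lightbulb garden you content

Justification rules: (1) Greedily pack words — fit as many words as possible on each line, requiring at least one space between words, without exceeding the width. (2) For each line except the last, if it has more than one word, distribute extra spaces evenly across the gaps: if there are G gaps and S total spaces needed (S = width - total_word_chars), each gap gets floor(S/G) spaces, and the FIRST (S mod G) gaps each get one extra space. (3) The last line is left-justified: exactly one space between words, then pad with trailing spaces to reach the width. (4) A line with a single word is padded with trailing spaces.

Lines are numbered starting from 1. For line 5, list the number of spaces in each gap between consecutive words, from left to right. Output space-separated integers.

Answer: 7

Derivation:
Line 1: ['sleepy', 'island'] (min_width=13, slack=6)
Line 2: ['tomato', 'plane', 'high'] (min_width=17, slack=2)
Line 3: ['emerald', 'an', 'compound'] (min_width=19, slack=0)
Line 4: ['matrix', 'golden'] (min_width=13, slack=6)
Line 5: ['absolute', 'corn'] (min_width=13, slack=6)
Line 6: ['compound', 'play', 'leaf'] (min_width=18, slack=1)
Line 7: ['from', 'bridge', 'rice'] (min_width=16, slack=3)
Line 8: ['refreshing', 'they'] (min_width=15, slack=4)
Line 9: ['green', 'lightbulb'] (min_width=15, slack=4)
Line 10: ['garden', 'you', 'content'] (min_width=18, slack=1)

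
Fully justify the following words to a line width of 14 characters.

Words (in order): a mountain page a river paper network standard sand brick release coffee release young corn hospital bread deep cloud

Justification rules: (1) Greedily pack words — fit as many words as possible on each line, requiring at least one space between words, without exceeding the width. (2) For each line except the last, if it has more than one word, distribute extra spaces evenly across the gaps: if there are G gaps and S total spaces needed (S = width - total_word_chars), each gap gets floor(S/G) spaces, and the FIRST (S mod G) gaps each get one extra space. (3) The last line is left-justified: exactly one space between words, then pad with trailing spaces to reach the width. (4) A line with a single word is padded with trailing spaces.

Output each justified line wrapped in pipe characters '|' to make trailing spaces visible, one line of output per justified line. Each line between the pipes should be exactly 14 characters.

Line 1: ['a', 'mountain'] (min_width=10, slack=4)
Line 2: ['page', 'a', 'river'] (min_width=12, slack=2)
Line 3: ['paper', 'network'] (min_width=13, slack=1)
Line 4: ['standard', 'sand'] (min_width=13, slack=1)
Line 5: ['brick', 'release'] (min_width=13, slack=1)
Line 6: ['coffee', 'release'] (min_width=14, slack=0)
Line 7: ['young', 'corn'] (min_width=10, slack=4)
Line 8: ['hospital', 'bread'] (min_width=14, slack=0)
Line 9: ['deep', 'cloud'] (min_width=10, slack=4)

Answer: |a     mountain|
|page  a  river|
|paper  network|
|standard  sand|
|brick  release|
|coffee release|
|young     corn|
|hospital bread|
|deep cloud    |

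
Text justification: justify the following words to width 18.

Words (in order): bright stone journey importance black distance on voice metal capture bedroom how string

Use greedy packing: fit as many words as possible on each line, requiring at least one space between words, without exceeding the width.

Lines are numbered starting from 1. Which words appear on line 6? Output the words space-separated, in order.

Line 1: ['bright', 'stone'] (min_width=12, slack=6)
Line 2: ['journey', 'importance'] (min_width=18, slack=0)
Line 3: ['black', 'distance', 'on'] (min_width=17, slack=1)
Line 4: ['voice', 'metal'] (min_width=11, slack=7)
Line 5: ['capture', 'bedroom'] (min_width=15, slack=3)
Line 6: ['how', 'string'] (min_width=10, slack=8)

Answer: how string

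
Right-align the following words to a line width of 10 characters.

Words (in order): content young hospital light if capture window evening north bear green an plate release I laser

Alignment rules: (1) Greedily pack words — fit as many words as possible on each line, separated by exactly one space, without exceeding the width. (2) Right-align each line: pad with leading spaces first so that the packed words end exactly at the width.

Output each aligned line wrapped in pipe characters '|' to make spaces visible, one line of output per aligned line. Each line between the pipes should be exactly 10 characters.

Line 1: ['content'] (min_width=7, slack=3)
Line 2: ['young'] (min_width=5, slack=5)
Line 3: ['hospital'] (min_width=8, slack=2)
Line 4: ['light', 'if'] (min_width=8, slack=2)
Line 5: ['capture'] (min_width=7, slack=3)
Line 6: ['window'] (min_width=6, slack=4)
Line 7: ['evening'] (min_width=7, slack=3)
Line 8: ['north', 'bear'] (min_width=10, slack=0)
Line 9: ['green', 'an'] (min_width=8, slack=2)
Line 10: ['plate'] (min_width=5, slack=5)
Line 11: ['release', 'I'] (min_width=9, slack=1)
Line 12: ['laser'] (min_width=5, slack=5)

Answer: |   content|
|     young|
|  hospital|
|  light if|
|   capture|
|    window|
|   evening|
|north bear|
|  green an|
|     plate|
| release I|
|     laser|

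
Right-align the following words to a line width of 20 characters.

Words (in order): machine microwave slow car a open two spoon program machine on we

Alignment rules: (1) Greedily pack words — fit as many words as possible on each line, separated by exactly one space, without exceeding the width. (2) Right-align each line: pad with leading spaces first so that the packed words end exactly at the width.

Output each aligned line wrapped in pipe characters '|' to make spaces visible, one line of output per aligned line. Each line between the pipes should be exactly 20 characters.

Line 1: ['machine', 'microwave'] (min_width=17, slack=3)
Line 2: ['slow', 'car', 'a', 'open', 'two'] (min_width=19, slack=1)
Line 3: ['spoon', 'program'] (min_width=13, slack=7)
Line 4: ['machine', 'on', 'we'] (min_width=13, slack=7)

Answer: |   machine microwave|
| slow car a open two|
|       spoon program|
|       machine on we|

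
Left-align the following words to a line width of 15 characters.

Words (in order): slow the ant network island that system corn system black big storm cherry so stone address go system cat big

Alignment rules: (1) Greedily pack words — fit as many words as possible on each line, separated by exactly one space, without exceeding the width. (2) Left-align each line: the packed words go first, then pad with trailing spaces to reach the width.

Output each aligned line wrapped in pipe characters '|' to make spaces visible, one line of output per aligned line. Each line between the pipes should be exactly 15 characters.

Answer: |slow the ant   |
|network island |
|that system    |
|corn system    |
|black big storm|
|cherry so stone|
|address go     |
|system cat big |

Derivation:
Line 1: ['slow', 'the', 'ant'] (min_width=12, slack=3)
Line 2: ['network', 'island'] (min_width=14, slack=1)
Line 3: ['that', 'system'] (min_width=11, slack=4)
Line 4: ['corn', 'system'] (min_width=11, slack=4)
Line 5: ['black', 'big', 'storm'] (min_width=15, slack=0)
Line 6: ['cherry', 'so', 'stone'] (min_width=15, slack=0)
Line 7: ['address', 'go'] (min_width=10, slack=5)
Line 8: ['system', 'cat', 'big'] (min_width=14, slack=1)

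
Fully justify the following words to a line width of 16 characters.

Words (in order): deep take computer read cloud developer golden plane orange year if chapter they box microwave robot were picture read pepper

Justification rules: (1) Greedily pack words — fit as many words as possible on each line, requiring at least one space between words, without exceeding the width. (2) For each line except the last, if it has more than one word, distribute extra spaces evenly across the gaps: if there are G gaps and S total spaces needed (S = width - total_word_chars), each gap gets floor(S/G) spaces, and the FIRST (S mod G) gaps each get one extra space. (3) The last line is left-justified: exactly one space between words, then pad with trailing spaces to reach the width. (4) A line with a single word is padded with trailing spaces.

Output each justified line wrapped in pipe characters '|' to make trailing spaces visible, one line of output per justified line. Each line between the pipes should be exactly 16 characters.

Answer: |deep        take|
|computer    read|
|cloud  developer|
|golden     plane|
|orange  year  if|
|chapter they box|
|microwave  robot|
|were     picture|
|read pepper     |

Derivation:
Line 1: ['deep', 'take'] (min_width=9, slack=7)
Line 2: ['computer', 'read'] (min_width=13, slack=3)
Line 3: ['cloud', 'developer'] (min_width=15, slack=1)
Line 4: ['golden', 'plane'] (min_width=12, slack=4)
Line 5: ['orange', 'year', 'if'] (min_width=14, slack=2)
Line 6: ['chapter', 'they', 'box'] (min_width=16, slack=0)
Line 7: ['microwave', 'robot'] (min_width=15, slack=1)
Line 8: ['were', 'picture'] (min_width=12, slack=4)
Line 9: ['read', 'pepper'] (min_width=11, slack=5)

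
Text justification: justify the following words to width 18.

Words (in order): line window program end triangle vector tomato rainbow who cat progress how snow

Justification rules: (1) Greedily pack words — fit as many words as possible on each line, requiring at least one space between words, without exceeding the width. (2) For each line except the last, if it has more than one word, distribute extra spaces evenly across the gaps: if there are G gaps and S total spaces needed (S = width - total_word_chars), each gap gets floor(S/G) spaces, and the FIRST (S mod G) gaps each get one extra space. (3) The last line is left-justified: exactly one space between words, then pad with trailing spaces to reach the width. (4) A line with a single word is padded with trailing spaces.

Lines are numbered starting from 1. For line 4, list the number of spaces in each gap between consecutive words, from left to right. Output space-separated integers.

Answer: 1 1

Derivation:
Line 1: ['line', 'window'] (min_width=11, slack=7)
Line 2: ['program', 'end'] (min_width=11, slack=7)
Line 3: ['triangle', 'vector'] (min_width=15, slack=3)
Line 4: ['tomato', 'rainbow', 'who'] (min_width=18, slack=0)
Line 5: ['cat', 'progress', 'how'] (min_width=16, slack=2)
Line 6: ['snow'] (min_width=4, slack=14)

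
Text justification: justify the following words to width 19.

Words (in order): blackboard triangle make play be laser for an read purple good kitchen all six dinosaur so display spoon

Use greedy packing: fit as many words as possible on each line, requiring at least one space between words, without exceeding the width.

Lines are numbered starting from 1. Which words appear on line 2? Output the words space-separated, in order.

Line 1: ['blackboard', 'triangle'] (min_width=19, slack=0)
Line 2: ['make', 'play', 'be', 'laser'] (min_width=18, slack=1)
Line 3: ['for', 'an', 'read', 'purple'] (min_width=18, slack=1)
Line 4: ['good', 'kitchen', 'all'] (min_width=16, slack=3)
Line 5: ['six', 'dinosaur', 'so'] (min_width=15, slack=4)
Line 6: ['display', 'spoon'] (min_width=13, slack=6)

Answer: make play be laser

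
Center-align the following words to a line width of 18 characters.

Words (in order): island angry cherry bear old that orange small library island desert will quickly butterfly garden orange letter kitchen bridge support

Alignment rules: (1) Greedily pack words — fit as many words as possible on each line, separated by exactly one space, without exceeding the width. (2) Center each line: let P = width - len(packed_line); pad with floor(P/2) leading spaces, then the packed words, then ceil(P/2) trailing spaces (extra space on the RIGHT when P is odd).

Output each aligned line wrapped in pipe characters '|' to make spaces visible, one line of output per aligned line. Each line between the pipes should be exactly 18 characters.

Answer: |   island angry   |
| cherry bear old  |
|that orange small |
|  library island  |
|   desert will    |
|quickly butterfly |
|  garden orange   |
|  letter kitchen  |
|  bridge support  |

Derivation:
Line 1: ['island', 'angry'] (min_width=12, slack=6)
Line 2: ['cherry', 'bear', 'old'] (min_width=15, slack=3)
Line 3: ['that', 'orange', 'small'] (min_width=17, slack=1)
Line 4: ['library', 'island'] (min_width=14, slack=4)
Line 5: ['desert', 'will'] (min_width=11, slack=7)
Line 6: ['quickly', 'butterfly'] (min_width=17, slack=1)
Line 7: ['garden', 'orange'] (min_width=13, slack=5)
Line 8: ['letter', 'kitchen'] (min_width=14, slack=4)
Line 9: ['bridge', 'support'] (min_width=14, slack=4)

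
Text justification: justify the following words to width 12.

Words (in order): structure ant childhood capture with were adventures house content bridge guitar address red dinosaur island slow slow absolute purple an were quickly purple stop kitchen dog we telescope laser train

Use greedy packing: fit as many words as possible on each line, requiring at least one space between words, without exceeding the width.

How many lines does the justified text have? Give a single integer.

Line 1: ['structure'] (min_width=9, slack=3)
Line 2: ['ant'] (min_width=3, slack=9)
Line 3: ['childhood'] (min_width=9, slack=3)
Line 4: ['capture', 'with'] (min_width=12, slack=0)
Line 5: ['were'] (min_width=4, slack=8)
Line 6: ['adventures'] (min_width=10, slack=2)
Line 7: ['house'] (min_width=5, slack=7)
Line 8: ['content'] (min_width=7, slack=5)
Line 9: ['bridge'] (min_width=6, slack=6)
Line 10: ['guitar'] (min_width=6, slack=6)
Line 11: ['address', 'red'] (min_width=11, slack=1)
Line 12: ['dinosaur'] (min_width=8, slack=4)
Line 13: ['island', 'slow'] (min_width=11, slack=1)
Line 14: ['slow'] (min_width=4, slack=8)
Line 15: ['absolute'] (min_width=8, slack=4)
Line 16: ['purple', 'an'] (min_width=9, slack=3)
Line 17: ['were', 'quickly'] (min_width=12, slack=0)
Line 18: ['purple', 'stop'] (min_width=11, slack=1)
Line 19: ['kitchen', 'dog'] (min_width=11, slack=1)
Line 20: ['we', 'telescope'] (min_width=12, slack=0)
Line 21: ['laser', 'train'] (min_width=11, slack=1)
Total lines: 21

Answer: 21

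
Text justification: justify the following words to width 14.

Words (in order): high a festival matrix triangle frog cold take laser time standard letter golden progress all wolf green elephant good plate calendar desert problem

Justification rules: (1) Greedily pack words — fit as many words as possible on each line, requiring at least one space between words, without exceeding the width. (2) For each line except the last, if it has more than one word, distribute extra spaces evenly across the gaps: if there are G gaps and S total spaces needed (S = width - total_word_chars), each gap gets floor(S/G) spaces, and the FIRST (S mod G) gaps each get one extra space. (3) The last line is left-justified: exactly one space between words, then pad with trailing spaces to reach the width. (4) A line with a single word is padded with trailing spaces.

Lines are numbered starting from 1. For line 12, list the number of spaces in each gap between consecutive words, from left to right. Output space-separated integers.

Line 1: ['high', 'a'] (min_width=6, slack=8)
Line 2: ['festival'] (min_width=8, slack=6)
Line 3: ['matrix'] (min_width=6, slack=8)
Line 4: ['triangle', 'frog'] (min_width=13, slack=1)
Line 5: ['cold', 'take'] (min_width=9, slack=5)
Line 6: ['laser', 'time'] (min_width=10, slack=4)
Line 7: ['standard'] (min_width=8, slack=6)
Line 8: ['letter', 'golden'] (min_width=13, slack=1)
Line 9: ['progress', 'all'] (min_width=12, slack=2)
Line 10: ['wolf', 'green'] (min_width=10, slack=4)
Line 11: ['elephant', 'good'] (min_width=13, slack=1)
Line 12: ['plate', 'calendar'] (min_width=14, slack=0)
Line 13: ['desert', 'problem'] (min_width=14, slack=0)

Answer: 1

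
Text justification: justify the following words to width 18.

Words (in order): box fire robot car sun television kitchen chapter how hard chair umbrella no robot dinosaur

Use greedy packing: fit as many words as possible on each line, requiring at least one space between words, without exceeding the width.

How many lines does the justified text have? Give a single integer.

Answer: 6

Derivation:
Line 1: ['box', 'fire', 'robot', 'car'] (min_width=18, slack=0)
Line 2: ['sun', 'television'] (min_width=14, slack=4)
Line 3: ['kitchen', 'chapter'] (min_width=15, slack=3)
Line 4: ['how', 'hard', 'chair'] (min_width=14, slack=4)
Line 5: ['umbrella', 'no', 'robot'] (min_width=17, slack=1)
Line 6: ['dinosaur'] (min_width=8, slack=10)
Total lines: 6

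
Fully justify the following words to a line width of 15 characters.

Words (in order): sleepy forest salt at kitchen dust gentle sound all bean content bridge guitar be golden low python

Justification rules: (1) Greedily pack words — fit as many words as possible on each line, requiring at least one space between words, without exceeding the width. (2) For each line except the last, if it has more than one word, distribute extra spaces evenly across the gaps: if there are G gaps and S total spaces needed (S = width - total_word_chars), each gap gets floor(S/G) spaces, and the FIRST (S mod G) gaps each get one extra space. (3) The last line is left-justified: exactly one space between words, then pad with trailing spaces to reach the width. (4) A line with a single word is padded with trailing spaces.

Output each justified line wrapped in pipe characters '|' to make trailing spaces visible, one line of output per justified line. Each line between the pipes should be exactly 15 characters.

Answer: |sleepy   forest|
|salt at kitchen|
|dust     gentle|
|sound  all bean|
|content  bridge|
|guitar       be|
|golden      low|
|python         |

Derivation:
Line 1: ['sleepy', 'forest'] (min_width=13, slack=2)
Line 2: ['salt', 'at', 'kitchen'] (min_width=15, slack=0)
Line 3: ['dust', 'gentle'] (min_width=11, slack=4)
Line 4: ['sound', 'all', 'bean'] (min_width=14, slack=1)
Line 5: ['content', 'bridge'] (min_width=14, slack=1)
Line 6: ['guitar', 'be'] (min_width=9, slack=6)
Line 7: ['golden', 'low'] (min_width=10, slack=5)
Line 8: ['python'] (min_width=6, slack=9)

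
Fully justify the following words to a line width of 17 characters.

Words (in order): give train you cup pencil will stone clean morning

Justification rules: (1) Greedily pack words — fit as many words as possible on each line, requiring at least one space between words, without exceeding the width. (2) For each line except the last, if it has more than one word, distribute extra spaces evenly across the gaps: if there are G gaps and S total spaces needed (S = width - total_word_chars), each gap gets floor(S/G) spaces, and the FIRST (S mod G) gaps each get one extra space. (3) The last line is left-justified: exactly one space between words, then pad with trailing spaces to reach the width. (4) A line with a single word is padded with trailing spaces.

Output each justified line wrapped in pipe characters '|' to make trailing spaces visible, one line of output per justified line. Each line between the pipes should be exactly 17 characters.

Answer: |give   train  you|
|cup  pencil  will|
|stone       clean|
|morning          |

Derivation:
Line 1: ['give', 'train', 'you'] (min_width=14, slack=3)
Line 2: ['cup', 'pencil', 'will'] (min_width=15, slack=2)
Line 3: ['stone', 'clean'] (min_width=11, slack=6)
Line 4: ['morning'] (min_width=7, slack=10)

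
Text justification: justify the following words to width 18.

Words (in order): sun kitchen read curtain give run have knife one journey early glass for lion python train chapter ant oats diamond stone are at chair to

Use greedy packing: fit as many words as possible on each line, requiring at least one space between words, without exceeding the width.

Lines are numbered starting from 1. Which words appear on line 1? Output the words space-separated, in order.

Answer: sun kitchen read

Derivation:
Line 1: ['sun', 'kitchen', 'read'] (min_width=16, slack=2)
Line 2: ['curtain', 'give', 'run'] (min_width=16, slack=2)
Line 3: ['have', 'knife', 'one'] (min_width=14, slack=4)
Line 4: ['journey', 'early'] (min_width=13, slack=5)
Line 5: ['glass', 'for', 'lion'] (min_width=14, slack=4)
Line 6: ['python', 'train'] (min_width=12, slack=6)
Line 7: ['chapter', 'ant', 'oats'] (min_width=16, slack=2)
Line 8: ['diamond', 'stone', 'are'] (min_width=17, slack=1)
Line 9: ['at', 'chair', 'to'] (min_width=11, slack=7)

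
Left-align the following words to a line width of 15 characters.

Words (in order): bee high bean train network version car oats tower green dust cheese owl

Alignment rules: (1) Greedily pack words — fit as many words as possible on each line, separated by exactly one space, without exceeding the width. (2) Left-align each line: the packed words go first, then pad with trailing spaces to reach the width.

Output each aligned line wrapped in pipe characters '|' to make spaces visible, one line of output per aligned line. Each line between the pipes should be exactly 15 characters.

Answer: |bee high bean  |
|train network  |
|version car    |
|oats tower     |
|green dust     |
|cheese owl     |

Derivation:
Line 1: ['bee', 'high', 'bean'] (min_width=13, slack=2)
Line 2: ['train', 'network'] (min_width=13, slack=2)
Line 3: ['version', 'car'] (min_width=11, slack=4)
Line 4: ['oats', 'tower'] (min_width=10, slack=5)
Line 5: ['green', 'dust'] (min_width=10, slack=5)
Line 6: ['cheese', 'owl'] (min_width=10, slack=5)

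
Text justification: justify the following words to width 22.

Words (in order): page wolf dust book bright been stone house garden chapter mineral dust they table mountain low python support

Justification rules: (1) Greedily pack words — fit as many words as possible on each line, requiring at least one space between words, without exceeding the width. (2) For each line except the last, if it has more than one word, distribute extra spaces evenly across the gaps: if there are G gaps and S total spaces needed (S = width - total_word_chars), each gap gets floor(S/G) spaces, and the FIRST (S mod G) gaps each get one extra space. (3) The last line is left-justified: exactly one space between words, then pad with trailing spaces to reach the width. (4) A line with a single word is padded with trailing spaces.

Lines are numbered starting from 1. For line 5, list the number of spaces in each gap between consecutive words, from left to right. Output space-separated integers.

Line 1: ['page', 'wolf', 'dust', 'book'] (min_width=19, slack=3)
Line 2: ['bright', 'been', 'stone'] (min_width=17, slack=5)
Line 3: ['house', 'garden', 'chapter'] (min_width=20, slack=2)
Line 4: ['mineral', 'dust', 'they'] (min_width=17, slack=5)
Line 5: ['table', 'mountain', 'low'] (min_width=18, slack=4)
Line 6: ['python', 'support'] (min_width=14, slack=8)

Answer: 3 3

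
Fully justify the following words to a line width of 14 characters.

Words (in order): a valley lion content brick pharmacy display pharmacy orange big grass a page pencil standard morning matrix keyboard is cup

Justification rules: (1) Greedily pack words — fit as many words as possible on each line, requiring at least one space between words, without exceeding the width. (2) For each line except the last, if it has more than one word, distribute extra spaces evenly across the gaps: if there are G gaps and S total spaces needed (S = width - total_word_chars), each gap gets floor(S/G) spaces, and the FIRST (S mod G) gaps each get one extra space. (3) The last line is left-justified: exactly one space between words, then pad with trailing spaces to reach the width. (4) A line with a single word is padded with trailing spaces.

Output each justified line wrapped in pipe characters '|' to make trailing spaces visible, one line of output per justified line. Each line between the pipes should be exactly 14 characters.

Answer: |a  valley lion|
|content  brick|
|pharmacy      |
|display       |
|pharmacy      |
|orange     big|
|grass  a  page|
|pencil        |
|standard      |
|morning matrix|
|keyboard    is|
|cup           |

Derivation:
Line 1: ['a', 'valley', 'lion'] (min_width=13, slack=1)
Line 2: ['content', 'brick'] (min_width=13, slack=1)
Line 3: ['pharmacy'] (min_width=8, slack=6)
Line 4: ['display'] (min_width=7, slack=7)
Line 5: ['pharmacy'] (min_width=8, slack=6)
Line 6: ['orange', 'big'] (min_width=10, slack=4)
Line 7: ['grass', 'a', 'page'] (min_width=12, slack=2)
Line 8: ['pencil'] (min_width=6, slack=8)
Line 9: ['standard'] (min_width=8, slack=6)
Line 10: ['morning', 'matrix'] (min_width=14, slack=0)
Line 11: ['keyboard', 'is'] (min_width=11, slack=3)
Line 12: ['cup'] (min_width=3, slack=11)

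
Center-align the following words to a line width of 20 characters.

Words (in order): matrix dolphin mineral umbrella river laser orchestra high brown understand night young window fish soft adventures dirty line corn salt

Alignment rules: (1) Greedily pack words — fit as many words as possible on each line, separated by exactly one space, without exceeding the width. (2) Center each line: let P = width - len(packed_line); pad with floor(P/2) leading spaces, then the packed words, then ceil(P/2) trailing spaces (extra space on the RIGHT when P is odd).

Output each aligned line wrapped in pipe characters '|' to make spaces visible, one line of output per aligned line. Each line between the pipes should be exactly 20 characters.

Line 1: ['matrix', 'dolphin'] (min_width=14, slack=6)
Line 2: ['mineral', 'umbrella'] (min_width=16, slack=4)
Line 3: ['river', 'laser'] (min_width=11, slack=9)
Line 4: ['orchestra', 'high', 'brown'] (min_width=20, slack=0)
Line 5: ['understand', 'night'] (min_width=16, slack=4)
Line 6: ['young', 'window', 'fish'] (min_width=17, slack=3)
Line 7: ['soft', 'adventures'] (min_width=15, slack=5)
Line 8: ['dirty', 'line', 'corn', 'salt'] (min_width=20, slack=0)

Answer: |   matrix dolphin   |
|  mineral umbrella  |
|    river laser     |
|orchestra high brown|
|  understand night  |
| young window fish  |
|  soft adventures   |
|dirty line corn salt|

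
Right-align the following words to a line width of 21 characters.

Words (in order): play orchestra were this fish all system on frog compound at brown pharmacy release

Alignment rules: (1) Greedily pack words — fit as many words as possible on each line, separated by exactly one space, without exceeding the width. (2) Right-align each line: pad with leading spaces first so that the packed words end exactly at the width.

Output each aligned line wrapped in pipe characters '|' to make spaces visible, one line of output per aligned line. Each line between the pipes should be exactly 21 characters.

Line 1: ['play', 'orchestra', 'were'] (min_width=19, slack=2)
Line 2: ['this', 'fish', 'all', 'system'] (min_width=20, slack=1)
Line 3: ['on', 'frog', 'compound', 'at'] (min_width=19, slack=2)
Line 4: ['brown', 'pharmacy'] (min_width=14, slack=7)
Line 5: ['release'] (min_width=7, slack=14)

Answer: |  play orchestra were|
| this fish all system|
|  on frog compound at|
|       brown pharmacy|
|              release|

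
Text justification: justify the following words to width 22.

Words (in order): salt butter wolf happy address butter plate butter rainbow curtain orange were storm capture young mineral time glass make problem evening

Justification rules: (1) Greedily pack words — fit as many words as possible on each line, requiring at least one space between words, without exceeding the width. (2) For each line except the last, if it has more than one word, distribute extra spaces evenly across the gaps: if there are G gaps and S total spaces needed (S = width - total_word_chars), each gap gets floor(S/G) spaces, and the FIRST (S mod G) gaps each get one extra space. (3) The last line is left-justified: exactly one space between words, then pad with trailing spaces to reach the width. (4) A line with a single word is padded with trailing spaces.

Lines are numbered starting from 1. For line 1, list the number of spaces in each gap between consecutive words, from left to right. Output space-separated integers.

Line 1: ['salt', 'butter', 'wolf', 'happy'] (min_width=22, slack=0)
Line 2: ['address', 'butter', 'plate'] (min_width=20, slack=2)
Line 3: ['butter', 'rainbow', 'curtain'] (min_width=22, slack=0)
Line 4: ['orange', 'were', 'storm'] (min_width=17, slack=5)
Line 5: ['capture', 'young', 'mineral'] (min_width=21, slack=1)
Line 6: ['time', 'glass', 'make'] (min_width=15, slack=7)
Line 7: ['problem', 'evening'] (min_width=15, slack=7)

Answer: 1 1 1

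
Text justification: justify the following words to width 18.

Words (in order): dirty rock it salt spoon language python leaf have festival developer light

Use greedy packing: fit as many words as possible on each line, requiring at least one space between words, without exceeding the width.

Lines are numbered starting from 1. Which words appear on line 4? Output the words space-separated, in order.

Answer: festival developer

Derivation:
Line 1: ['dirty', 'rock', 'it', 'salt'] (min_width=18, slack=0)
Line 2: ['spoon', 'language'] (min_width=14, slack=4)
Line 3: ['python', 'leaf', 'have'] (min_width=16, slack=2)
Line 4: ['festival', 'developer'] (min_width=18, slack=0)
Line 5: ['light'] (min_width=5, slack=13)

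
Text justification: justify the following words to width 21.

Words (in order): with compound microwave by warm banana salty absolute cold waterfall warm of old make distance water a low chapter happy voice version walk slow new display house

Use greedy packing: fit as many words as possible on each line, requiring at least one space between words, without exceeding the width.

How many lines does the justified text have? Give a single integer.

Line 1: ['with', 'compound'] (min_width=13, slack=8)
Line 2: ['microwave', 'by', 'warm'] (min_width=17, slack=4)
Line 3: ['banana', 'salty', 'absolute'] (min_width=21, slack=0)
Line 4: ['cold', 'waterfall', 'warm'] (min_width=19, slack=2)
Line 5: ['of', 'old', 'make', 'distance'] (min_width=20, slack=1)
Line 6: ['water', 'a', 'low', 'chapter'] (min_width=19, slack=2)
Line 7: ['happy', 'voice', 'version'] (min_width=19, slack=2)
Line 8: ['walk', 'slow', 'new', 'display'] (min_width=21, slack=0)
Line 9: ['house'] (min_width=5, slack=16)
Total lines: 9

Answer: 9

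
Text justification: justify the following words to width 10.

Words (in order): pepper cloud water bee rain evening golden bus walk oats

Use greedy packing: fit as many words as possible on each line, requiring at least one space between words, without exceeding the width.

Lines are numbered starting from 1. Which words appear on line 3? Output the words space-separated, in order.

Line 1: ['pepper'] (min_width=6, slack=4)
Line 2: ['cloud'] (min_width=5, slack=5)
Line 3: ['water', 'bee'] (min_width=9, slack=1)
Line 4: ['rain'] (min_width=4, slack=6)
Line 5: ['evening'] (min_width=7, slack=3)
Line 6: ['golden', 'bus'] (min_width=10, slack=0)
Line 7: ['walk', 'oats'] (min_width=9, slack=1)

Answer: water bee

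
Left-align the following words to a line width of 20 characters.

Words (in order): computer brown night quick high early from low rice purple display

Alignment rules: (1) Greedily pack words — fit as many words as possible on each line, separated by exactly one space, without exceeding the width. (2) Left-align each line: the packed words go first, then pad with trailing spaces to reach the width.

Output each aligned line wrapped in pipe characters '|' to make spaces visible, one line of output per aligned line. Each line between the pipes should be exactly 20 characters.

Line 1: ['computer', 'brown', 'night'] (min_width=20, slack=0)
Line 2: ['quick', 'high', 'early'] (min_width=16, slack=4)
Line 3: ['from', 'low', 'rice', 'purple'] (min_width=20, slack=0)
Line 4: ['display'] (min_width=7, slack=13)

Answer: |computer brown night|
|quick high early    |
|from low rice purple|
|display             |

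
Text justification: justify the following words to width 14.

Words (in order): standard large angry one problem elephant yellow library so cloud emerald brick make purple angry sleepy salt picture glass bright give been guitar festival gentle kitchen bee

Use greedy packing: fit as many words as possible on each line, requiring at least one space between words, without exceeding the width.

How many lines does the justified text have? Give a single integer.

Answer: 16

Derivation:
Line 1: ['standard', 'large'] (min_width=14, slack=0)
Line 2: ['angry', 'one'] (min_width=9, slack=5)
Line 3: ['problem'] (min_width=7, slack=7)
Line 4: ['elephant'] (min_width=8, slack=6)
Line 5: ['yellow', 'library'] (min_width=14, slack=0)
Line 6: ['so', 'cloud'] (min_width=8, slack=6)
Line 7: ['emerald', 'brick'] (min_width=13, slack=1)
Line 8: ['make', 'purple'] (min_width=11, slack=3)
Line 9: ['angry', 'sleepy'] (min_width=12, slack=2)
Line 10: ['salt', 'picture'] (min_width=12, slack=2)
Line 11: ['glass', 'bright'] (min_width=12, slack=2)
Line 12: ['give', 'been'] (min_width=9, slack=5)
Line 13: ['guitar'] (min_width=6, slack=8)
Line 14: ['festival'] (min_width=8, slack=6)
Line 15: ['gentle', 'kitchen'] (min_width=14, slack=0)
Line 16: ['bee'] (min_width=3, slack=11)
Total lines: 16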